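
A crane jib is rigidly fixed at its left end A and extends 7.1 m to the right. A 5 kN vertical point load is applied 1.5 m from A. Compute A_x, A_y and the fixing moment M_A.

A_x = 0, A_y = 5.000 kN, M_A = 7.500 kN·m

ΣF_x = 0: A_x = 0.
ΣF_y = 0: A_y − 5 = 0 → A_y = 5.000 kN.
ΣM about A: M_A − 5·1.5 = 0 → M_A = 7.500 kN·m.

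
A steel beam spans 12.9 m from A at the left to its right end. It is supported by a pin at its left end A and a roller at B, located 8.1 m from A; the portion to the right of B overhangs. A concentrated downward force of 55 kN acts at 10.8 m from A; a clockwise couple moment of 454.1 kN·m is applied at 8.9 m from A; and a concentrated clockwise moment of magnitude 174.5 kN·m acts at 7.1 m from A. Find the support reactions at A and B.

A_x = 0, A_y = -95.94 kN, B_y = 150.9 kN

Taking moments about A: B_y·8.1 − 55·10.8 − 454.1 − 174.5 = 0 → B_y = 1222.6/8.1 = 150.938 ≈ 150.9 kN.
ΣF_y = 0: A_y + 150.938 − 55 = 0 → A_y = -95.94 kN.
ΣF_x = 0: no horizontal applied forces, so A_x = 0.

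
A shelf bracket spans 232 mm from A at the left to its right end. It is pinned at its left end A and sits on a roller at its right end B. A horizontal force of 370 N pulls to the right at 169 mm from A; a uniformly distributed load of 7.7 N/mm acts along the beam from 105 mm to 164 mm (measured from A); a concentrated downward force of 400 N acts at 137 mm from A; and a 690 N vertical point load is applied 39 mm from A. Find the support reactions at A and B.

A_x = -370.0 N, A_y = 928.7 N, B_y = 615.6 N

Resultant of the distributed load: 7.7 × 59 = 454.3 N at 134.5 mm from A.
Taking moments about A: B_y·232 − (7.7·59)·134.5 − 400·137 − 690·39 = 0 → B_y = 142813.35/232 = 615.575 ≈ 615.6 N.
ΣF_y = 0: A_y + 615.575 − 7.7·59 − 400 − 690 = 0 → A_y = 928.7 N.
ΣF_x = 0: A_x + 370 = 0 → A_x = -370.0 N.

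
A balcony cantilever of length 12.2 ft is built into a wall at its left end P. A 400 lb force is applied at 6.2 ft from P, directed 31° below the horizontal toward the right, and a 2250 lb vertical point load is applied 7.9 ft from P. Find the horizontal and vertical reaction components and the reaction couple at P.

ΣF_x = 0: P_x + 400·cos31° = 0 → P_x = -342.9 lb.
ΣF_y = 0: P_y − 400·sin31° − 2250 = 0 → P_y = 2456 lb.
ΣM about P: M_P − 400·sin31°·6.2 − 2250·7.9 = 0 → M_P = 19050 lb·ft.

P_x = -342.9 lb, P_y = 2456 lb, M_P = 19050 lb·ft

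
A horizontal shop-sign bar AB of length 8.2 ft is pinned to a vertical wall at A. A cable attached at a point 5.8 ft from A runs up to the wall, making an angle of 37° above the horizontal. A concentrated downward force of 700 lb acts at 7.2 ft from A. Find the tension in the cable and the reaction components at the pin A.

T = 1444 lb, A_x = 1153 lb, A_y = -169.0 lb

ΣM about A: T·sin37°·5.8 − 700·7.2 = 0 → T = 5040/(5.8·0.601815) = 1443.91 ≈ 1444 lb.
ΣF_x = 0: A_x − T·cos37° = 0 → A_x = 1443.91 × 0.798636 = 1153 lb.
ΣF_y = 0: A_y + T·sin37° − 700 = 0 → A_y = 700 − 1443.91 × 0.601815 = -169.0 lb.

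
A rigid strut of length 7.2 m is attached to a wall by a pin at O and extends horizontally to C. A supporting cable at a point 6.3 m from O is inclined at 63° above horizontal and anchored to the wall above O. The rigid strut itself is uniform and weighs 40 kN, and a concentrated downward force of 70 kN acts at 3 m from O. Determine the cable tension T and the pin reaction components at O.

T = 63.06 kN, O_x = 28.63 kN, O_y = 53.81 kN

ΣM about O: T·sin63°·6.3 − 40·3.6 − 70·3 = 0 → T = 354/(6.3·0.891007) = 63.064 ≈ 63.06 kN.
ΣF_x = 0: O_x − T·cos63° = 0 → O_x = 63.064 × 0.45399 = 28.63 kN.
ΣF_y = 0: O_y + T·sin63° − 40 − 70 = 0 → O_y = 110 − 63.064 × 0.891007 = 53.81 kN.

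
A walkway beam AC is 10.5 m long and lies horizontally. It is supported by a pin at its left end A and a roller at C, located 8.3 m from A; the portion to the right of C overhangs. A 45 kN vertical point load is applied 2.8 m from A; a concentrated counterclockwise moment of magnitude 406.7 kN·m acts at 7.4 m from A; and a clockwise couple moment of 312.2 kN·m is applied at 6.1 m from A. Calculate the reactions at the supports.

A_x = 0, A_y = 41.20 kN, C_y = 3.795 kN

ΣM about A: C_y·8.3 − 45·2.8 + 406.7 − 312.2 = 0 → C_y = 31.5/8.3 = 3.79518 ≈ 3.795 kN.
ΣF_y = 0: A_y + 3.79518 − 45 = 0 → A_y = 41.20 kN.
ΣF_x = 0: no horizontal applied forces, so A_x = 0.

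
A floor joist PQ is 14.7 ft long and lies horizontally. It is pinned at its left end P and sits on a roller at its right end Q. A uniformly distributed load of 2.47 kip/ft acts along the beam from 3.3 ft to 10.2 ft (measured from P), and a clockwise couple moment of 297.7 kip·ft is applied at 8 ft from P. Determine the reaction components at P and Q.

Resultant of the distributed load: 2.47 × 6.9 = 17.043 kip at 6.75 ft from P.
Moments about P: Q_y·14.7 − (2.47·6.9)·6.75 − 297.7 = 0 → Q_y = 412.74025/14.7 = 28.0776 ≈ 28.08 kip.
ΣF_y = 0: P_y + 28.0776 − 2.47·6.9 = 0 → P_y = -11.03 kip.
ΣF_x = 0: no horizontal applied forces, so P_x = 0.

P_x = 0, P_y = -11.03 kip, Q_y = 28.08 kip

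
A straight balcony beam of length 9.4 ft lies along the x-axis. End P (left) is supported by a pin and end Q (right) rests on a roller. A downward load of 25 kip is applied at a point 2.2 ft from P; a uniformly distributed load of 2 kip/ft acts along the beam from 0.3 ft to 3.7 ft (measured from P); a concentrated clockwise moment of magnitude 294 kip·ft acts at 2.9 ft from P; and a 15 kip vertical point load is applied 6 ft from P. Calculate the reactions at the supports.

P_x = 0, P_y = -1.349 kip, Q_y = 48.15 kip

Resultant of the distributed load: 2 × 3.4 = 6.8 kip at 2 ft from P.
Taking moments about P: Q_y·9.4 − 25·2.2 − (2·3.4)·2 − 294 − 15·6 = 0 → Q_y = 452.6/9.4 = 48.1489 ≈ 48.15 kip.
ΣF_y = 0: P_y + 48.1489 − 25 − 2·3.4 − 15 = 0 → P_y = -1.349 kip.
ΣF_x = 0: no horizontal applied forces, so P_x = 0.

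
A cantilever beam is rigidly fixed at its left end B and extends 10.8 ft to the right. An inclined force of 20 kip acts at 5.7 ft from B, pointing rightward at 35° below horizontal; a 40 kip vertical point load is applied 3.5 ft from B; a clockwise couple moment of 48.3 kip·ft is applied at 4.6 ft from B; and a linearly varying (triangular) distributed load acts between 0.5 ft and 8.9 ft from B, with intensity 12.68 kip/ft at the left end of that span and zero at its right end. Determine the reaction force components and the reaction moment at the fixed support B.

Resultant of the triangular load: ½ × 12.68 × 8.4 = 53.256 kip, acting at 3.3 ft from B (one-third of the span from the peak).
ΣF_x = 0: B_x + 20·cos35° = 0 → B_x = -16.38 kip.
ΣF_y = 0: B_y − 20·sin35° − 40 − ½·12.68·8.4 = 0 → B_y = 104.7 kip.
ΣM about B: M_B − 20·sin35°·5.7 − 40·3.5 − 48.3 − (½·12.68·8.4)·3.3 = 0 → M_B = 429.4 kip·ft.

B_x = -16.38 kip, B_y = 104.7 kip, M_B = 429.4 kip·ft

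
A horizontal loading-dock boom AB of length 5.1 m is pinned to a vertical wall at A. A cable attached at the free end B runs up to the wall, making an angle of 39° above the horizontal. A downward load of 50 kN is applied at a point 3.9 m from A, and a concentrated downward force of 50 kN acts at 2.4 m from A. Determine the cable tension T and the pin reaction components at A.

ΣM about A: T·sin39°·5.1 − 50·3.9 − 50·2.4 = 0 → T = 315/(5.1·0.62932) = 98.1452 ≈ 98.15 kN.
ΣF_x = 0: A_x − T·cos39° = 0 → A_x = 98.1452 × 0.777146 = 76.27 kN.
ΣF_y = 0: A_y + T·sin39° − 50 − 50 = 0 → A_y = 100 − 98.1452 × 0.62932 = 38.24 kN.

T = 98.15 kN, A_x = 76.27 kN, A_y = 38.24 kN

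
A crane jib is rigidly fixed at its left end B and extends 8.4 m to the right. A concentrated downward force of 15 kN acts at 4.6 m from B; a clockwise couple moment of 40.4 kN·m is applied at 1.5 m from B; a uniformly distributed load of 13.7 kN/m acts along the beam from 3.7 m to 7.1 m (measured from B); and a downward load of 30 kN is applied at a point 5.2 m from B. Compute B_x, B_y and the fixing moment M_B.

Resultant of the distributed load: 13.7 × 3.4 = 46.58 kN at 5.4 m from B.
ΣF_x = 0: B_x = 0.
ΣF_y = 0: B_y − 15 − 13.7·3.4 − 30 = 0 → B_y = 91.58 kN.
ΣM about B: M_B − 15·4.6 − 40.4 − (13.7·3.4)·5.4 − 30·5.2 = 0 → M_B = 516.9 kN·m.

B_x = 0, B_y = 91.58 kN, M_B = 516.9 kN·m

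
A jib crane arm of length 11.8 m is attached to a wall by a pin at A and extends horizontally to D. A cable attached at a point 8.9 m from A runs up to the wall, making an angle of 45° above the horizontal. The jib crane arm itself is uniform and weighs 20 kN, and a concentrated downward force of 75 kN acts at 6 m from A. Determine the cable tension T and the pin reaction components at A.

ΣM about A: T·sin45°·8.9 − 20·5.9 − 75·6 = 0 → T = 568/(8.9·0.707107) = 90.2554 ≈ 90.26 kN.
ΣF_x = 0: A_x − T·cos45° = 0 → A_x = 90.2554 × 0.707107 = 63.82 kN.
ΣF_y = 0: A_y + T·sin45° − 20 − 75 = 0 → A_y = 95 − 90.2554 × 0.707107 = 31.18 kN.

T = 90.26 kN, A_x = 63.82 kN, A_y = 31.18 kN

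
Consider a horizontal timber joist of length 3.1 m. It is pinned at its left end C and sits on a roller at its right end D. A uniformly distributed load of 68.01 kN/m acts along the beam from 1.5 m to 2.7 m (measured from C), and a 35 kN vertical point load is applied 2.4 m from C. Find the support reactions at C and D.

Resultant of the distributed load: 68.01 × 1.2 = 81.612 kN at 2.1 m from C.
Moments about C: D_y·3.1 − (68.01·1.2)·2.1 − 35·2.4 = 0 → D_y = 255.3852/3.1 = 82.3823 ≈ 82.38 kN.
ΣF_y = 0: C_y + 82.3823 − 68.01·1.2 − 35 = 0 → C_y = 34.23 kN.
ΣF_x = 0: no horizontal applied forces, so C_x = 0.

C_x = 0, C_y = 34.23 kN, D_y = 82.38 kN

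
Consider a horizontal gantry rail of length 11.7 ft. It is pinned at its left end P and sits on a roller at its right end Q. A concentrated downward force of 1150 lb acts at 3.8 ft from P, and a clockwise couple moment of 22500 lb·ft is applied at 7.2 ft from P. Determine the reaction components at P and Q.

Taking moments about P: Q_y·11.7 − 1150·3.8 − 22500 = 0 → Q_y = 26870/11.7 = 2296.58 ≈ 2297 lb.
ΣF_y = 0: P_y + 2296.58 − 1150 = 0 → P_y = -1147 lb.
ΣF_x = 0: no horizontal applied forces, so P_x = 0.

P_x = 0, P_y = -1147 lb, Q_y = 2297 lb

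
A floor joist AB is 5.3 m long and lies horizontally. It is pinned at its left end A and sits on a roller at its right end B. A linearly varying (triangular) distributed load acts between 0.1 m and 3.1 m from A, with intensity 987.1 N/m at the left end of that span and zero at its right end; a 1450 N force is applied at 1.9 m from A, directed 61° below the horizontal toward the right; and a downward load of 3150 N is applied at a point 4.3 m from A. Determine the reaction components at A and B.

A_x = -703.0 N, A_y = 2581 N, B_y = 3318 N

Resultant of the triangular load: ½ × 987.1 × 3 = 1480.65 N, acting at 1.1 m from A (one-third of the span from the peak).
Taking moments about A: B_y·5.3 − (½·987.1·3)·1.1 − 1450·sin61°·1.9 − 3150·4.3 = 0 → B_y = 17583.3/5.3 = 3317.6 ≈ 3318 N.
ΣF_y = 0: A_y + 3317.6 − ½·987.1·3 − 1450·sin61° − 3150 = 0 → A_y = 2581 N.
ΣF_x = 0: A_x + 1450·cos61° = 0 → A_x = -703.0 N.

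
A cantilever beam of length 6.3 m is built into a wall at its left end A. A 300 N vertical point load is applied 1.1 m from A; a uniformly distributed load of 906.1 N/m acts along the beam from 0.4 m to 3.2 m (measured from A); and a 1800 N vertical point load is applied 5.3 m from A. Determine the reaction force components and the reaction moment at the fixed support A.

Resultant of the distributed load: 906.1 × 2.8 = 2537.08 N at 1.8 m from A.
ΣF_x = 0: A_x = 0.
ΣF_y = 0: A_y − 300 − 906.1·2.8 − 1800 = 0 → A_y = 4637 N.
ΣM about A: M_A − 300·1.1 − (906.1·2.8)·1.8 − 1800·5.3 = 0 → M_A = 14440 N·m.

A_x = 0, A_y = 4637 N, M_A = 14440 N·m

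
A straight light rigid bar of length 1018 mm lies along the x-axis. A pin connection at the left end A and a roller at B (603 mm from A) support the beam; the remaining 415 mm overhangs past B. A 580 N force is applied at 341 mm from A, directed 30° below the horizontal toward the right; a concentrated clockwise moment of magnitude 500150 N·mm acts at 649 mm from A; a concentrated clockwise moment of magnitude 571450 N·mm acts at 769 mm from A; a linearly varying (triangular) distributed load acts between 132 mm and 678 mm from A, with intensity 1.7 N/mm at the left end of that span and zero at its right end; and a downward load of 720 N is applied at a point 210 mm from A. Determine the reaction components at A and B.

Resultant of the triangular load: ½ × 1.7 × 546 = 464.1 N, acting at 314 mm from A (one-third of the span from the peak).
Moments about A: B_y·603 − 580·sin30°·341 − 500150 − 571450 − (½·1.7·546)·314 − 720·210 = 0 → B_y = 1467417.4/603 = 2433.53 ≈ 2434 N.
ΣF_y = 0: A_y + 2433.53 − 580·sin30° − ½·1.7·546 − 720 = 0 → A_y = -959.4 N.
ΣF_x = 0: A_x + 580·cos30° = 0 → A_x = -502.3 N.

A_x = -502.3 N, A_y = -959.4 N, B_y = 2434 N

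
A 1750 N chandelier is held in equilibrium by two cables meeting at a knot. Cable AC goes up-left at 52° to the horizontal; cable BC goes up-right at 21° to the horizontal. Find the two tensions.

T_AC = 1708 N, T_BC = 1127 N

ΣF_x = 0: −T_AC·cos52° + T_BC·cos21° = 0 → T_BC = 0.659463·T_AC.
ΣF_y = 0: T_AC·sin52° + T_BC·sin21° = 1750.
Substitute: T_AC·(0.788011 + 0.659463·0.358368) = 1750 → T_AC = 1708.41 ≈ 1708 N.
Then T_BC = 0.659463 × 1708.41 = 1127 N.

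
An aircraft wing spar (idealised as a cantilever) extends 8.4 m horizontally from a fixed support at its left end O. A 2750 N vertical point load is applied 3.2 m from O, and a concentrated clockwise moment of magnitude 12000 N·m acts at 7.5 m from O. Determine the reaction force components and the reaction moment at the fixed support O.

ΣF_x = 0: O_x = 0.
ΣF_y = 0: O_y − 2750 = 0 → O_y = 2750 N.
ΣM about O: M_O − 2750·3.2 − 12000 = 0 → M_O = 20800 N·m.

O_x = 0, O_y = 2750 N, M_O = 20800 N·m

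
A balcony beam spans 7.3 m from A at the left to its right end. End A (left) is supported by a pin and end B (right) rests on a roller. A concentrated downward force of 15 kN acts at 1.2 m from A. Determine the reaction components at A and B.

Taking moments about A: B_y·7.3 − 15·1.2 = 0 → B_y = 18/7.3 = 2.46575 ≈ 2.466 kN.
ΣF_y = 0: A_y + 2.46575 − 15 = 0 → A_y = 12.53 kN.
ΣF_x = 0: no horizontal applied forces, so A_x = 0.

A_x = 0, A_y = 12.53 kN, B_y = 2.466 kN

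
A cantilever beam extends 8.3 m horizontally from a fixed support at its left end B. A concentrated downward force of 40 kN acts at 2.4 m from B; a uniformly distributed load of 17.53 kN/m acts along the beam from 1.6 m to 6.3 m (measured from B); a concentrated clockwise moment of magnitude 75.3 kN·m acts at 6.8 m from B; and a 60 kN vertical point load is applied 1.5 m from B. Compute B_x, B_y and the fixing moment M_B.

Resultant of the distributed load: 17.53 × 4.7 = 82.391 kN at 3.95 m from B.
ΣF_x = 0: B_x = 0.
ΣF_y = 0: B_y − 40 − 17.53·4.7 − 60 = 0 → B_y = 182.4 kN.
ΣM about B: M_B − 40·2.4 − (17.53·4.7)·3.95 − 75.3 − 60·1.5 = 0 → M_B = 586.7 kN·m.

B_x = 0, B_y = 182.4 kN, M_B = 586.7 kN·m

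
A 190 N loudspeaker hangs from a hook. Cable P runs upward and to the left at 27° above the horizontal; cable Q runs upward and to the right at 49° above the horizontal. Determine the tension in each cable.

T_P = 128.5 N, T_Q = 174.5 N

ΣF_x = 0: −T_P·cos27° + T_Q·cos49° = 0 → T_Q = 1.35812·T_P.
ΣF_y = 0: T_P·sin27° + T_Q·sin49° = 190.
Substitute: T_P·(0.45399 + 1.35812·0.75471) = 190 → T_P = 128.467 ≈ 128.5 N.
Then T_Q = 1.35812 × 128.467 = 174.5 N.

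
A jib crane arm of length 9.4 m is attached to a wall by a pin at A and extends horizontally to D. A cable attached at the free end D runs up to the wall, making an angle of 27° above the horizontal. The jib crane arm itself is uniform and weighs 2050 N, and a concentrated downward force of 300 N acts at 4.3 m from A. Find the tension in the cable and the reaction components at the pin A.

ΣM about A: T·sin27°·9.4 − 2050·4.7 − 300·4.3 = 0 → T = 10925/(9.4·0.45399) = 2560.04 ≈ 2560 N.
ΣF_x = 0: A_x − T·cos27° = 0 → A_x = 2560.04 × 0.891007 = 2281 N.
ΣF_y = 0: A_y + T·sin27° − 2050 − 300 = 0 → A_y = 2350 − 2560.04 × 0.45399 = 1188 N.

T = 2560 N, A_x = 2281 N, A_y = 1188 N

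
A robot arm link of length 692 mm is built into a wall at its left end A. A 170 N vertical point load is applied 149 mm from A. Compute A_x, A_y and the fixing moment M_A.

A_x = 0, A_y = 170.0 N, M_A = 25330 N·mm

ΣF_x = 0: A_x = 0.
ΣF_y = 0: A_y − 170 = 0 → A_y = 170.0 N.
ΣM about A: M_A − 170·149 = 0 → M_A = 25330 N·mm.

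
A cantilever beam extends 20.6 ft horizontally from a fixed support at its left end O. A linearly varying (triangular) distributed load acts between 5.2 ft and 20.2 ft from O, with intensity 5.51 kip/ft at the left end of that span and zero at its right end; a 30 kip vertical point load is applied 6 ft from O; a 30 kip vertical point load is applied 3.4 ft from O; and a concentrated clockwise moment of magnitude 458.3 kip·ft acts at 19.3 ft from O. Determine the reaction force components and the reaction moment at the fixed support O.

Resultant of the triangular load: ½ × 5.51 × 15 = 41.325 kip, acting at 10.2 ft from O (one-third of the span from the peak).
ΣF_x = 0: O_x = 0.
ΣF_y = 0: O_y − ½·5.51·15 − 30 − 30 = 0 → O_y = 101.3 kip.
ΣM about O: M_O − (½·5.51·15)·10.2 − 30·6 − 30·3.4 − 458.3 = 0 → M_O = 1162 kip·ft.

O_x = 0, O_y = 101.3 kip, M_O = 1162 kip·ft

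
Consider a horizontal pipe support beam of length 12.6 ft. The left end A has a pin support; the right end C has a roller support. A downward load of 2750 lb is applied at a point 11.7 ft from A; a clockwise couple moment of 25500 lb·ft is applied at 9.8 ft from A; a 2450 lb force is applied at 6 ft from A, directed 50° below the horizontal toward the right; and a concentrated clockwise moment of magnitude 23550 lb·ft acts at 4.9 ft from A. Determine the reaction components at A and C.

ΣM about A: C_y·12.6 − 2750·11.7 − 25500 − 2450·sin50°·6 − 23550 = 0 → C_y = 92485.9/12.6 = 7340.15 ≈ 7340 lb.
ΣF_y = 0: A_y + 7340.15 − 2750 − 2450·sin50° = 0 → A_y = -2713 lb.
ΣF_x = 0: A_x + 2450·cos50° = 0 → A_x = -1575 lb.

A_x = -1575 lb, A_y = -2713 lb, C_y = 7340 lb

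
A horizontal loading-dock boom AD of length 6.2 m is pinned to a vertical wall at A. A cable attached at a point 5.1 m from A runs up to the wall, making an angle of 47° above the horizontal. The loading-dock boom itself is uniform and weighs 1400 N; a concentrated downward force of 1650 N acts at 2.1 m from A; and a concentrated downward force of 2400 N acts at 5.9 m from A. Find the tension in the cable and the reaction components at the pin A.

T = 5889 N, A_x = 4016 N, A_y = 1143 N

ΣM about A: T·sin47°·5.1 − 1400·3.1 − 1650·2.1 − 2400·5.9 = 0 → T = 21965/(5.1·0.731354) = 5888.89 ≈ 5889 N.
ΣF_x = 0: A_x − T·cos47° = 0 → A_x = 5888.89 × 0.681998 = 4016 N.
ΣF_y = 0: A_y + T·sin47° − 1400 − 1650 − 2400 = 0 → A_y = 5450 − 5888.89 × 0.731354 = 1143 N.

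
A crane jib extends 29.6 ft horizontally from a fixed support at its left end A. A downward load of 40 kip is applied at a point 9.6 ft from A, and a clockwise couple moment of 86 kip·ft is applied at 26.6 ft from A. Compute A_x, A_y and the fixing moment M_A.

A_x = 0, A_y = 40.00 kip, M_A = 470.0 kip·ft

ΣF_x = 0: A_x = 0.
ΣF_y = 0: A_y − 40 = 0 → A_y = 40.00 kip.
ΣM about A: M_A − 40·9.6 − 86 = 0 → M_A = 470.0 kip·ft.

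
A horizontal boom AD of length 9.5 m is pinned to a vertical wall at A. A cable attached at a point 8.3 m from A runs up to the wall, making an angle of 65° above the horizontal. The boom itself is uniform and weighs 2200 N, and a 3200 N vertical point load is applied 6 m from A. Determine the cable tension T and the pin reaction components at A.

T = 3942 N, A_x = 1666 N, A_y = 1828 N

ΣM about A: T·sin65°·8.3 − 2200·4.75 − 3200·6 = 0 → T = 29650/(8.3·0.906308) = 3941.58 ≈ 3942 N.
ΣF_x = 0: A_x − T·cos65° = 0 → A_x = 3941.58 × 0.422618 = 1666 N.
ΣF_y = 0: A_y + T·sin65° − 2200 − 3200 = 0 → A_y = 5400 − 3941.58 × 0.906308 = 1828 N.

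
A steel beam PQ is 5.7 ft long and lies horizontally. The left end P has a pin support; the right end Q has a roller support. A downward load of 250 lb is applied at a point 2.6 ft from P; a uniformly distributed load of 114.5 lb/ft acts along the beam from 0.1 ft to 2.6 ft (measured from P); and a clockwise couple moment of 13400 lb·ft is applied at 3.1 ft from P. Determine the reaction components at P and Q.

Resultant of the distributed load: 114.5 × 2.5 = 286.25 lb at 1.35 ft from P.
Moments about P: Q_y·5.7 − 250·2.6 − (114.5·2.5)·1.35 − 13400 = 0 → Q_y = 14436.4375/5.7 = 2532.71 ≈ 2533 lb.
ΣF_y = 0: P_y + 2532.71 − 250 − 114.5·2.5 = 0 → P_y = -1996 lb.
ΣF_x = 0: no horizontal applied forces, so P_x = 0.

P_x = 0, P_y = -1996 lb, Q_y = 2533 lb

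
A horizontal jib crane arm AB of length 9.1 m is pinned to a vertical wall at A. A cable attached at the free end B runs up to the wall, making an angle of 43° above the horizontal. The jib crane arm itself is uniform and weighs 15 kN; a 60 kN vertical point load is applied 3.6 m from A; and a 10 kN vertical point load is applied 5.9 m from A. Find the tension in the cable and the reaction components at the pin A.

T = 55.31 kN, A_x = 40.45 kN, A_y = 47.28 kN

ΣM about A: T·sin43°·9.1 − 15·4.55 − 60·3.6 − 10·5.9 = 0 → T = 343.25/(9.1·0.681998) = 55.3078 ≈ 55.31 kN.
ΣF_x = 0: A_x − T·cos43° = 0 → A_x = 55.3078 × 0.731354 = 40.45 kN.
ΣF_y = 0: A_y + T·sin43° − 15 − 60 − 10 = 0 → A_y = 85 − 55.3078 × 0.681998 = 47.28 kN.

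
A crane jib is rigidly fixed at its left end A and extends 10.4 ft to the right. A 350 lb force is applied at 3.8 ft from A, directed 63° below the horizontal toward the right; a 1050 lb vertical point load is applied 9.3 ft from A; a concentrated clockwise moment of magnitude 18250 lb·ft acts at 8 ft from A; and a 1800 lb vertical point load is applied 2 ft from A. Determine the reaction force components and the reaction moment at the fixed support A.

ΣF_x = 0: A_x + 350·cos63° = 0 → A_x = -158.9 lb.
ΣF_y = 0: A_y − 350·sin63° − 1050 − 1800 = 0 → A_y = 3162 lb.
ΣM about A: M_A − 350·sin63°·3.8 − 1050·9.3 − 18250 − 1800·2 = 0 → M_A = 32800 lb·ft.

A_x = -158.9 lb, A_y = 3162 lb, M_A = 32800 lb·ft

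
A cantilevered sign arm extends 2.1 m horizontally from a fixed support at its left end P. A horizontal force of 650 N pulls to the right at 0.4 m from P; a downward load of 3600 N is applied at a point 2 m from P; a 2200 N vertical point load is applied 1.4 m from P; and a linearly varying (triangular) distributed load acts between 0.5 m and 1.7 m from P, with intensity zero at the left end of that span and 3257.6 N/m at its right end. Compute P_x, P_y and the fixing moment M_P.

P_x = -650.0 N, P_y = 7755 N, M_P = 12820 N·m

Resultant of the triangular load: ½ × 3257.6 × 1.2 = 1954.56 N, acting at 1.3 m from P (one-third of the span from the peak).
ΣF_x = 0: P_x + 650 = 0 → P_x = -650.0 N.
ΣF_y = 0: P_y − 3600 − 2200 − ½·3257.6·1.2 = 0 → P_y = 7755 N.
ΣM about P: M_P − 3600·2 − 2200·1.4 − (½·3257.6·1.2)·1.3 = 0 → M_P = 12820 N·m.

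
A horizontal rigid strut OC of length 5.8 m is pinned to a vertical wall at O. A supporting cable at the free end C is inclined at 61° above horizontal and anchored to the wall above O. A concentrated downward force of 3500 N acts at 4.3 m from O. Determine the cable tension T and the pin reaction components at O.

ΣM about O: T·sin61°·5.8 − 3500·4.3 = 0 → T = 15050/(5.8·0.87462) = 2966.81 ≈ 2967 N.
ΣF_x = 0: O_x − T·cos61° = 0 → O_x = 2966.81 × 0.48481 = 1438 N.
ΣF_y = 0: O_y + T·sin61° − 3500 = 0 → O_y = 3500 − 2966.81 × 0.87462 = 905.2 N.

T = 2967 N, O_x = 1438 N, O_y = 905.2 N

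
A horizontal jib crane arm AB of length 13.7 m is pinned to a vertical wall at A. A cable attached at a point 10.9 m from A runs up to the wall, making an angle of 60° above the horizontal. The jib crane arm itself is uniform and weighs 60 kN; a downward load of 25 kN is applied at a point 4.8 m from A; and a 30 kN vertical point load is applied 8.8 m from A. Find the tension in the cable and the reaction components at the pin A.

T = 84.22 kN, A_x = 42.11 kN, A_y = 42.06 kN

ΣM about A: T·sin60°·10.9 − 60·6.85 − 25·4.8 − 30·8.8 = 0 → T = 795/(10.9·0.866025) = 84.219 ≈ 84.22 kN.
ΣF_x = 0: A_x − T·cos60° = 0 → A_x = 84.219 × 0.5 = 42.11 kN.
ΣF_y = 0: A_y + T·sin60° − 60 − 25 − 30 = 0 → A_y = 115 − 84.219 × 0.866025 = 42.06 kN.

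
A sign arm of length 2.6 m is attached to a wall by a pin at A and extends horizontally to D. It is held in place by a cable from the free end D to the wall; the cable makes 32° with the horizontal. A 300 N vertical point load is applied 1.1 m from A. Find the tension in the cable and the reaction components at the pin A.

ΣM about A: T·sin32°·2.6 − 300·1.1 = 0 → T = 330/(2.6·0.529919) = 239.514 ≈ 239.5 N.
ΣF_x = 0: A_x − T·cos32° = 0 → A_x = 239.514 × 0.848048 = 203.1 N.
ΣF_y = 0: A_y + T·sin32° − 300 = 0 → A_y = 300 − 239.514 × 0.529919 = 173.1 N.

T = 239.5 N, A_x = 203.1 N, A_y = 173.1 N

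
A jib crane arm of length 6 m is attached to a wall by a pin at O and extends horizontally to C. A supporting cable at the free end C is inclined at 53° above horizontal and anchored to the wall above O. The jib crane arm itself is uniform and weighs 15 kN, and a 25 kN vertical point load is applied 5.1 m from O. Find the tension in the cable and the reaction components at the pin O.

T = 36.00 kN, O_x = 21.66 kN, O_y = 11.25 kN

ΣM about O: T·sin53°·6 − 15·3 − 25·5.1 = 0 → T = 172.5/(6·0.798636) = 35.9989 ≈ 36.00 kN.
ΣF_x = 0: O_x − T·cos53° = 0 → O_x = 35.9989 × 0.601815 = 21.66 kN.
ΣF_y = 0: O_y + T·sin53° − 15 − 25 = 0 → O_y = 40 − 35.9989 × 0.798636 = 11.25 kN.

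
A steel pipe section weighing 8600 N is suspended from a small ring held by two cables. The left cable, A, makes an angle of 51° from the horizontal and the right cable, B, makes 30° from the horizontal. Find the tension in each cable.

T_A = 7541 N, T_B = 5480 N

ΣF_x = 0: −T_A·cos51° + T_B·cos30° = 0 → T_B = 0.726677·T_A.
ΣF_y = 0: T_A·sin51° + T_B·sin30° = 8600.
Substitute: T_A·(0.777146 + 0.726677·0.5) = 8600 → T_A = 7540.65 ≈ 7541 N.
Then T_B = 0.726677 × 7540.65 = 5480 N.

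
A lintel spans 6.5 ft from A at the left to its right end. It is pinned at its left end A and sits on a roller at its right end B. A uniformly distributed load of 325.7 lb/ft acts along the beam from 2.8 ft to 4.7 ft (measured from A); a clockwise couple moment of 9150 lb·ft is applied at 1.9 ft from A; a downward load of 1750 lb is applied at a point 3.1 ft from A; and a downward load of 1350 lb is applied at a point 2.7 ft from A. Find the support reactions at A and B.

Resultant of the distributed load: 325.7 × 1.9 = 618.83 lb at 3.75 ft from A.
ΣM about A: B_y·6.5 − (325.7·1.9)·3.75 − 9150 − 1750·3.1 − 1350·2.7 = 0 → B_y = 20540.6125/6.5 = 3160.09 ≈ 3160 lb.
ΣF_y = 0: A_y + 3160.09 − 325.7·1.9 − 1750 − 1350 = 0 → A_y = 558.7 lb.
ΣF_x = 0: no horizontal applied forces, so A_x = 0.

A_x = 0, A_y = 558.7 lb, B_y = 3160 lb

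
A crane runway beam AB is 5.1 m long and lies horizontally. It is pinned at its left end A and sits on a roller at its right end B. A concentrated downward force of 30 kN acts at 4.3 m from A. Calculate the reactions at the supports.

A_x = 0, A_y = 4.706 kN, B_y = 25.29 kN

Moments about A: B_y·5.1 − 30·4.3 = 0 → B_y = 129/5.1 = 25.2941 ≈ 25.29 kN.
ΣF_y = 0: A_y + 25.2941 − 30 = 0 → A_y = 4.706 kN.
ΣF_x = 0: no horizontal applied forces, so A_x = 0.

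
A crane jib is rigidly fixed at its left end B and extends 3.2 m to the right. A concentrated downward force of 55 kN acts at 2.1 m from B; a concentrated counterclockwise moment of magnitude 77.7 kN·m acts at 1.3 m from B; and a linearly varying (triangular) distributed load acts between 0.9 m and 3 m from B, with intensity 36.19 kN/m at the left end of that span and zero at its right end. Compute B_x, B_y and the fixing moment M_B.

Resultant of the triangular load: ½ × 36.19 × 2.1 = 37.9995 kN, acting at 1.6 m from B (one-third of the span from the peak).
ΣF_x = 0: B_x = 0.
ΣF_y = 0: B_y − 55 − ½·36.19·2.1 = 0 → B_y = 93.00 kN.
ΣM about B: M_B − 55·2.1 + 77.7 − (½·36.19·2.1)·1.6 = 0 → M_B = 98.60 kN·m.

B_x = 0, B_y = 93.00 kN, M_B = 98.60 kN·m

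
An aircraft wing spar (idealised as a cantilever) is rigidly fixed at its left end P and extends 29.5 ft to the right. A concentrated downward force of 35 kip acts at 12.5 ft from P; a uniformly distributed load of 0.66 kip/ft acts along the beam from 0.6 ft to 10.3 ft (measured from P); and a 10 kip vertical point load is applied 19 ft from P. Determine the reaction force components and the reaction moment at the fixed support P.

Resultant of the distributed load: 0.66 × 9.7 = 6.402 kip at 5.45 ft from P.
ΣF_x = 0: P_x = 0.
ΣF_y = 0: P_y − 35 − 0.66·9.7 − 10 = 0 → P_y = 51.40 kip.
ΣM about P: M_P − 35·12.5 − (0.66·9.7)·5.45 − 10·19 = 0 → M_P = 662.4 kip·ft.

P_x = 0, P_y = 51.40 kip, M_P = 662.4 kip·ft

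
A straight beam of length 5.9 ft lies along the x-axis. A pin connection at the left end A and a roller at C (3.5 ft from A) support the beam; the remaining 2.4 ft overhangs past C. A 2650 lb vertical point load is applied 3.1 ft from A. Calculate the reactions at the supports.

A_x = 0, A_y = 302.9 lb, C_y = 2347 lb

Moments about A: C_y·3.5 − 2650·3.1 = 0 → C_y = 8215/3.5 = 2347.14 ≈ 2347 lb.
ΣF_y = 0: A_y + 2347.14 − 2650 = 0 → A_y = 302.9 lb.
ΣF_x = 0: no horizontal applied forces, so A_x = 0.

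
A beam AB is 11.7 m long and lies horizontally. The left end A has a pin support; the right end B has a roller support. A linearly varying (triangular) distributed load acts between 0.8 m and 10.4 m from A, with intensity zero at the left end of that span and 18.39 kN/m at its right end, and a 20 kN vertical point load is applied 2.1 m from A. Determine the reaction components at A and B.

Resultant of the triangular load: ½ × 18.39 × 9.6 = 88.272 kN, acting at 7.2 m from A (one-third of the span from the peak).
ΣM about A: B_y·11.7 − (½·18.39·9.6)·7.2 − 20·2.1 = 0 → B_y = 677.5584/11.7 = 57.911 ≈ 57.91 kN.
ΣF_y = 0: A_y + 57.911 − ½·18.39·9.6 − 20 = 0 → A_y = 50.36 kN.
ΣF_x = 0: no horizontal applied forces, so A_x = 0.

A_x = 0, A_y = 50.36 kN, B_y = 57.91 kN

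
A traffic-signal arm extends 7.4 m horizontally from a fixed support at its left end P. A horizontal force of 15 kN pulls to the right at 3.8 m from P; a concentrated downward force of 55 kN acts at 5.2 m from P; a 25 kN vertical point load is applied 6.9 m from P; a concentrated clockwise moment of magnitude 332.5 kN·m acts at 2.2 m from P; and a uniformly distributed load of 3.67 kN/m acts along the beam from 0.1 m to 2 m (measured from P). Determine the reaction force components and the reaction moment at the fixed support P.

Resultant of the distributed load: 3.67 × 1.9 = 6.973 kN at 1.05 m from P.
ΣF_x = 0: P_x + 15 = 0 → P_x = -15.00 kN.
ΣF_y = 0: P_y − 55 − 25 − 3.67·1.9 = 0 → P_y = 86.97 kN.
ΣM about P: M_P − 55·5.2 − 25·6.9 − 332.5 − (3.67·1.9)·1.05 = 0 → M_P = 798.3 kN·m.

P_x = -15.00 kN, P_y = 86.97 kN, M_P = 798.3 kN·m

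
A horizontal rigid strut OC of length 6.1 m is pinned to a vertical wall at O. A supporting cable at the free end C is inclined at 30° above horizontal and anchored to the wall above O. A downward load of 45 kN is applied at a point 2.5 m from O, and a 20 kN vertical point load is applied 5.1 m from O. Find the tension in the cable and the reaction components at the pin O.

T = 70.33 kN, O_x = 60.91 kN, O_y = 29.84 kN

ΣM about O: T·sin30°·6.1 − 45·2.5 − 20·5.1 = 0 → T = 214.5/(6.1·0.5) = 70.3279 ≈ 70.33 kN.
ΣF_x = 0: O_x − T·cos30° = 0 → O_x = 70.3279 × 0.866025 = 60.91 kN.
ΣF_y = 0: O_y + T·sin30° − 45 − 20 = 0 → O_y = 65 − 70.3279 × 0.5 = 29.84 kN.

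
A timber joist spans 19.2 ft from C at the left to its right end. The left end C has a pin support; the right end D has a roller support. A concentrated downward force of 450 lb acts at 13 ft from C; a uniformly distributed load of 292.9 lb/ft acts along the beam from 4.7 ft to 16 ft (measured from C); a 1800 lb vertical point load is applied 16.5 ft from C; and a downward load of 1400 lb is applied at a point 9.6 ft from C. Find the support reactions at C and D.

Resultant of the distributed load: 292.9 × 11.3 = 3309.77 lb at 10.35 ft from C.
Taking moments about C: D_y·19.2 − 450·13 − (292.9·11.3)·10.35 − 1800·16.5 − 1400·9.6 = 0 → D_y = 83246.1195/19.2 = 4335.74 ≈ 4336 lb.
ΣF_y = 0: C_y + 4335.74 − 450 − 292.9·11.3 − 1800 − 1400 = 0 → C_y = 2624 lb.
ΣF_x = 0: no horizontal applied forces, so C_x = 0.

C_x = 0, C_y = 2624 lb, D_y = 4336 lb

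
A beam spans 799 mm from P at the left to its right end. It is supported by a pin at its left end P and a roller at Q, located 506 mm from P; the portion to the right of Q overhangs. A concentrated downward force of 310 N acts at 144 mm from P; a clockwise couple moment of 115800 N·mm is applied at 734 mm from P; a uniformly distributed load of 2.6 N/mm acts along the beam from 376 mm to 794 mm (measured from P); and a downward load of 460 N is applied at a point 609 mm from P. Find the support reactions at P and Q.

Resultant of the distributed load: 2.6 × 418 = 1086.8 N at 585 mm from P.
Taking moments about P: Q_y·506 − 310·144 − 115800 − (2.6·418)·585 − 460·609 = 0 → Q_y = 1076358/506 = 2127.19 ≈ 2127 N.
ΣF_y = 0: P_y + 2127.19 − 310 − 2.6·418 − 460 = 0 → P_y = -270.4 N.
ΣF_x = 0: no horizontal applied forces, so P_x = 0.

P_x = 0, P_y = -270.4 N, Q_y = 2127 N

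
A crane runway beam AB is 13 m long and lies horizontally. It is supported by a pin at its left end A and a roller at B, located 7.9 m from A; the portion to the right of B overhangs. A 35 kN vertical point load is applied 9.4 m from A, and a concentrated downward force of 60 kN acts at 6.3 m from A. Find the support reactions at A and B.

ΣM about A: B_y·7.9 − 35·9.4 − 60·6.3 = 0 → B_y = 707/7.9 = 89.4937 ≈ 89.49 kN.
ΣF_y = 0: A_y + 89.4937 − 35 − 60 = 0 → A_y = 5.506 kN.
ΣF_x = 0: no horizontal applied forces, so A_x = 0.

A_x = 0, A_y = 5.506 kN, B_y = 89.49 kN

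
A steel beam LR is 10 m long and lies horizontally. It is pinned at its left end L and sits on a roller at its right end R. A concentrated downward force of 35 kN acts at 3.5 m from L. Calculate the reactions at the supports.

ΣM about L: R_y·10 − 35·3.5 = 0 → R_y = 122.5/10 = 12.25 kN.
ΣF_y = 0: L_y + 12.25 − 35 = 0 → L_y = 22.75 kN.
ΣF_x = 0: no horizontal applied forces, so L_x = 0.

L_x = 0, L_y = 22.75 kN, R_y = 12.25 kN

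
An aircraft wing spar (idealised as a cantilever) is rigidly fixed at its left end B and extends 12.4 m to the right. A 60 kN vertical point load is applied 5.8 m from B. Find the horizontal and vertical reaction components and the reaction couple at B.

ΣF_x = 0: B_x = 0.
ΣF_y = 0: B_y − 60 = 0 → B_y = 60.00 kN.
ΣM about B: M_B − 60·5.8 = 0 → M_B = 348.0 kN·m.

B_x = 0, B_y = 60.00 kN, M_B = 348.0 kN·m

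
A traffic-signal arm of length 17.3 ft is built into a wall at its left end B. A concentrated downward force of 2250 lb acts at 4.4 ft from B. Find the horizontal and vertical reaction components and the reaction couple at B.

B_x = 0, B_y = 2250 lb, M_B = 9900 lb·ft

ΣF_x = 0: B_x = 0.
ΣF_y = 0: B_y − 2250 = 0 → B_y = 2250 lb.
ΣM about B: M_B − 2250·4.4 = 0 → M_B = 9900 lb·ft.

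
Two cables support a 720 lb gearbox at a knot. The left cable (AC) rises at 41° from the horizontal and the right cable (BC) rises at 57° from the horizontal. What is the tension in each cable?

ΣF_x = 0: −T_AC·cos41° + T_BC·cos57° = 0 → T_BC = 1.38571·T_AC.
ΣF_y = 0: T_AC·sin41° + T_BC·sin57° = 720.
Substitute: T_AC·(0.656059 + 1.38571·0.838671) = 720 → T_AC = 395.993 ≈ 396.0 lb.
Then T_BC = 1.38571 × 395.993 = 548.7 lb.

T_AC = 396.0 lb, T_BC = 548.7 lb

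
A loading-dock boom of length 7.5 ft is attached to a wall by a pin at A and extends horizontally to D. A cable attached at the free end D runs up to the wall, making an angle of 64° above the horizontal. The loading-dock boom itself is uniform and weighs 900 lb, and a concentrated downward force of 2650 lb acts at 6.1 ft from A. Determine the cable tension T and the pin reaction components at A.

T = 2899 lb, A_x = 1271 lb, A_y = 944.7 lb

ΣM about A: T·sin64°·7.5 − 900·3.75 − 2650·6.1 = 0 → T = 19540/(7.5·0.898794) = 2898.7 ≈ 2899 lb.
ΣF_x = 0: A_x − T·cos64° = 0 → A_x = 2898.7 × 0.438371 = 1271 lb.
ΣF_y = 0: A_y + T·sin64° − 900 − 2650 = 0 → A_y = 3550 − 2898.7 × 0.898794 = 944.7 lb.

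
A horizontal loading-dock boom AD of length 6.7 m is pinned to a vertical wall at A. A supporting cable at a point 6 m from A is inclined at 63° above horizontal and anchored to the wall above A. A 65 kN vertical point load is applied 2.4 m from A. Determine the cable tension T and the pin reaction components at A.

ΣM about A: T·sin63°·6 − 65·2.4 = 0 → T = 156/(6·0.891007) = 29.1805 ≈ 29.18 kN.
ΣF_x = 0: A_x − T·cos63° = 0 → A_x = 29.1805 × 0.45399 = 13.25 kN.
ΣF_y = 0: A_y + T·sin63° − 65 = 0 → A_y = 65 − 29.1805 × 0.891007 = 39.00 kN.

T = 29.18 kN, A_x = 13.25 kN, A_y = 39.00 kN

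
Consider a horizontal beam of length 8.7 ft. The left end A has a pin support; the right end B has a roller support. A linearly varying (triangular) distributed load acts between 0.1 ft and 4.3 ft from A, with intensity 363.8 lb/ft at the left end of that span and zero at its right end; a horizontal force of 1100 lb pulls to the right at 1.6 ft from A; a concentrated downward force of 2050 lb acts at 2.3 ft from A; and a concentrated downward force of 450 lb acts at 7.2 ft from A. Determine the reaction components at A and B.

Resultant of the triangular load: ½ × 363.8 × 4.2 = 763.98 lb, acting at 1.5 ft from A (one-third of the span from the peak).
Moments about A: B_y·8.7 − (½·363.8·4.2)·1.5 − 2050·2.3 − 450·7.2 = 0 → B_y = 9100.97/8.7 = 1046.09 ≈ 1046 lb.
ΣF_y = 0: A_y + 1046.09 − ½·363.8·4.2 − 2050 − 450 = 0 → A_y = 2218 lb.
ΣF_x = 0: A_x + 1100 = 0 → A_x = -1100 lb.

A_x = -1100 lb, A_y = 2218 lb, B_y = 1046 lb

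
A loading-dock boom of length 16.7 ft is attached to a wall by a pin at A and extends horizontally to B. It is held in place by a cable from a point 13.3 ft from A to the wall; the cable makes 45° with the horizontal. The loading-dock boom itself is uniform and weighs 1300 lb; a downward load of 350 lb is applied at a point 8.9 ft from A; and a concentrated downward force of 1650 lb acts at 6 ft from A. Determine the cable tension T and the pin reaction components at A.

ΣM about A: T·sin45°·13.3 − 1300·8.35 − 350·8.9 − 1650·6 = 0 → T = 23870/(13.3·0.707107) = 2538.14 ≈ 2538 lb.
ΣF_x = 0: A_x − T·cos45° = 0 → A_x = 2538.14 × 0.707107 = 1795 lb.
ΣF_y = 0: A_y + T·sin45° − 1300 − 350 − 1650 = 0 → A_y = 3300 − 2538.14 × 0.707107 = 1505 lb.

T = 2538 lb, A_x = 1795 lb, A_y = 1505 lb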